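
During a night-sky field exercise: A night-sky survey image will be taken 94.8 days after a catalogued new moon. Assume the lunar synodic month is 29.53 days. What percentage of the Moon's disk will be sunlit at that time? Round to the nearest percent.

38%

94.8/29.53 = 3.210 lunations, so 3 complete cycles and 6.21 d into the next.
The Moon has covered 6.21/29.53 of its cycle, so θ ≈ 360° × 6.21/29.53 = 75.7°.
Illuminated fraction = (1 − cos 75.7°)/2 = (1 − 0.247)/2 ≈ 0.377, so 38%.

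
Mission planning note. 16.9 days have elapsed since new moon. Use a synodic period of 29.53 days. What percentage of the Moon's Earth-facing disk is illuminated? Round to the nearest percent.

95%

The Moon has covered 16.9/29.53 of its cycle, so θ ≈ 360° × 16.9/29.53 = 206.0°.
Illuminated fraction = (1 − cos 206.0°)/2 = (1 − (-0.899))/2 ≈ 0.949, so 95%.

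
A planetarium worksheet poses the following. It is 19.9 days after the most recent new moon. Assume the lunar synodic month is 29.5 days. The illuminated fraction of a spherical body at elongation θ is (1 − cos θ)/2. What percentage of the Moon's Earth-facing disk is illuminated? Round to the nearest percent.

73%

Phase angle: θ = 360°·(19.9 d)/(29.5 d) = 242.8°.
Illuminated fraction = (1 − cos 242.8°)/2 = (1 − (-0.456))/2 ≈ 0.728, so 73%.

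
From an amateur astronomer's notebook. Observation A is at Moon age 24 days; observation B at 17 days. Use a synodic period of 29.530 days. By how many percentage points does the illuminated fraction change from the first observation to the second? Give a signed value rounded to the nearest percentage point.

First observation: θ = 360°·24/29.530 = 292.6°, so f = 0.308.
Second observation: θ = 207.2°, f = 0.945.
Δf = 0.945 − 0.308 = +0.637, i.e. +64 pp.

+64 percentage points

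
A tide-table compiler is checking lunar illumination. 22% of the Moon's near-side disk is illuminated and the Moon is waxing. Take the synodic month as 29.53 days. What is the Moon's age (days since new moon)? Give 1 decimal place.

4.6 days

Invert f = (1 − cos θ)/2 to get cos θ = 1 − 2(0.22) = 0.560, hence θ₀ = arccos 0.560 = 55.9°.
Waxing ⇒ before full, so θ = 55.9°.
At 360°/29.53 d per day, 55.9° corresponds to 4.59 days.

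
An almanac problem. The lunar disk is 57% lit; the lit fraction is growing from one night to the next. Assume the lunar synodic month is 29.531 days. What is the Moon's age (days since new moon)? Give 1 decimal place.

From f = (1 − cos θ)/2: cos θ = 1 − 2×0.57 = -0.140; arccos → 98.0°.
Before full moon the principal value applies: θ = 98.0°.
That fraction of the synodic month is 98.0/360 × 29.531 d ≈ 8.04 d.

8.0 days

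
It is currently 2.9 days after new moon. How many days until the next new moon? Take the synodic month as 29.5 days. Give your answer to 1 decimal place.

26.6 days

The next new moon completes the synodic month: 29.5 − 2.9 = 26.600 days.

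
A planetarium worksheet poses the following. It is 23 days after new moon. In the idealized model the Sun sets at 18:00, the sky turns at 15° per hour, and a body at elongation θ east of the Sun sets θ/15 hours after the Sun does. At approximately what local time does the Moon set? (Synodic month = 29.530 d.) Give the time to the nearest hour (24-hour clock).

Elongation θ = 360° × 23/29.530 ≈ 280.4°.
Delay after the Sun = 280.4° / (15°/h) ≈ 18.69 h.
18:00 + 18.69 h ≈ 12:42 → 13:00 to the nearest hour.

13:00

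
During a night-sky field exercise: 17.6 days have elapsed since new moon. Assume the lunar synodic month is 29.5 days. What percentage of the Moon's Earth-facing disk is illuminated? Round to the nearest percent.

91%

The Moon has covered 17.6/29.5 of its cycle, so θ ≈ 360° × 17.6/29.5 = 214.8°.
cos 214.8° = (-0.821), so f = (1 − (-0.821))/2 = 0.911, so 91%.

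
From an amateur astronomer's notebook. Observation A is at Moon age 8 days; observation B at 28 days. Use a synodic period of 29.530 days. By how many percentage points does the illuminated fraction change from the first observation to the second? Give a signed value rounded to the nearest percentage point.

-54 percentage points

First observation: θ = 360°·8/29.530 = 97.5°, so f = 0.566.
Second observation: θ = 341.3°, f = 0.026.
Δf = 0.026 − 0.566 = -0.539, i.e. -54 pp.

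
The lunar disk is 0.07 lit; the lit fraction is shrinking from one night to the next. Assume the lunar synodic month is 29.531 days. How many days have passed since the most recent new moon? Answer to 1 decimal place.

Invert f = (1 − cos θ)/2 to get cos θ = 1 − 2(0.07) = 0.860, hence θ₀ = arccos 0.860 = 30.7°.
Since the Moon is past full (waning), take the reflex angle: θ = 360° − 30.7° = 329.3°.
At 360°/29.531 d per day, 329.3° corresponds to 27.01 days.

27.0 days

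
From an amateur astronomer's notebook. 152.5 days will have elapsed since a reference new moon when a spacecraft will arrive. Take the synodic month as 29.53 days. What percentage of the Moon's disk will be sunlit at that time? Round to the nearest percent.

Reduce mod P: 152.5 − 5×29.53 = 4.85 d into the current lunation.
Elongation θ = 360° × 4.85/29.53 ≈ 59.1°.
cos 59.1° = 0.513, so f = (1 − 0.513)/2 = 0.243, so 24%.

24%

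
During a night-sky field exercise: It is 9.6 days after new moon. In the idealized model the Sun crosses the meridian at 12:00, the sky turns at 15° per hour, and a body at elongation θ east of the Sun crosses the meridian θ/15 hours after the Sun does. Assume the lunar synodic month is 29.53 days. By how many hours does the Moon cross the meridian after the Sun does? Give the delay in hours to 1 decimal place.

7.8 h

Phase angle: θ = 360°·(9.6 d)/(29.53 d) = 117.0°.
Delay after the Sun = 117.0° / (15°/h) ≈ 7.80 h.
So the Moon crosses the meridian 7.80 h after the Sun.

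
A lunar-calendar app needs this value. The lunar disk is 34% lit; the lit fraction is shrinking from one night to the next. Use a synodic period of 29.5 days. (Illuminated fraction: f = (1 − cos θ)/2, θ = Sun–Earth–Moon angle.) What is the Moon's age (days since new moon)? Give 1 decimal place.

From f = (1 − cos θ)/2: cos θ = 1 − 2×0.34 = 0.320; arccos → 71.3°.
A waning Moon lies in 180°–360°, so θ = 360° − 71.3° = 288.7°.
That fraction of the synodic month is 288.7/360 × 29.5 d ≈ 23.65 d.

23.7 days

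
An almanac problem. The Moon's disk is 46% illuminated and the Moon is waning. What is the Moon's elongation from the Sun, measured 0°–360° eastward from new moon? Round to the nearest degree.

275°

From f = (1 − cos θ)/2: cos θ = 1 − 2×0.46 = 0.080; arccos → 85.4°.
Waning ⇒ past full, so θ = 360° − 85.4° = 274.6°.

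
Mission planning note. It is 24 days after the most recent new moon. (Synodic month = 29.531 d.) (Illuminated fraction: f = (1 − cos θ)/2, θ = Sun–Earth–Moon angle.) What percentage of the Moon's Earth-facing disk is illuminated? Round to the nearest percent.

31%

The Moon has covered 24/29.531 of its cycle, so θ ≈ 360° × 24/29.531 = 292.6°.
Illuminated fraction = (1 − cos 292.6°)/2 = (1 − 0.384)/2 ≈ 0.308, so 31%.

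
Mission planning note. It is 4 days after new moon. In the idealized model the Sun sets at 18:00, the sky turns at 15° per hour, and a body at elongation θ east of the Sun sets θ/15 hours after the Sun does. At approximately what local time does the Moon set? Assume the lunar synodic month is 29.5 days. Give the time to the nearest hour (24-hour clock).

21:00

Phase angle: θ = 360°·(4 d)/(29.5 d) = 48.8°.
Delay after the Sun = 48.8° / (15°/h) ≈ 3.25 h.
18:00 + 3.25 h ≈ 21:15 → 21:00 to the nearest hour.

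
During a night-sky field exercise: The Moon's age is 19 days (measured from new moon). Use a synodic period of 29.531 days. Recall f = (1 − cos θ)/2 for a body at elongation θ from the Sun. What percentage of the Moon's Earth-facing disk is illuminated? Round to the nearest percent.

Elongation θ = 360° × 19/29.531 ≈ 231.6°.
With cos θ = (-0.621), the lit fraction is (1 − (-0.621))/2 ≈ 0.810, so 81%.

81%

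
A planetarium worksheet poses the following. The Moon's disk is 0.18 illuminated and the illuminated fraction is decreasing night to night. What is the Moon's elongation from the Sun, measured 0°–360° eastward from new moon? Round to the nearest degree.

cos θ = 1 − 2f = 0.640, giving a principal value of 50.2°.
Waning ⇒ past full, so θ = 360° − 50.2° = 309.8°.

310°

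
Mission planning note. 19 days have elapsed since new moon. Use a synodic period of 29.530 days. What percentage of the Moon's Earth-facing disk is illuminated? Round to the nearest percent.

81%

Phase angle: θ = 360°·(19 d)/(29.530 d) = 231.6°.
With cos θ = (-0.621), the lit fraction is (1 − (-0.621))/2 ≈ 0.810, so 81%.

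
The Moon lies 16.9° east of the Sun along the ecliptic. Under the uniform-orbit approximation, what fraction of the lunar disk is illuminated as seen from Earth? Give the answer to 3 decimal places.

cos 16.9° = 0.957, so f = (1 − 0.957)/2 = 0.022.

0.022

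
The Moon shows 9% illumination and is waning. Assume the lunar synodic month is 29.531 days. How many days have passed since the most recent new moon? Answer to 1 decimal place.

26.7 days

Invert f = (1 − cos θ)/2 to get cos θ = 1 − 2(0.09) = 0.820, hence θ₀ = arccos 0.820 = 34.9°.
Waning ⇒ past full, so θ = 360° − 34.9° = 325.1°.
That fraction of the synodic month is 325.1/360 × 29.531 d ≈ 26.67 d.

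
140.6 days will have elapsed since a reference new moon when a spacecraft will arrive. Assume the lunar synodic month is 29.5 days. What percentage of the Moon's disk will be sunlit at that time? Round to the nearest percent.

Reduce mod P: 140.6 − 4×29.5 = 22.60 d into the current lunation.
Phase angle: θ = 360°·(22.60 d)/(29.5 d) = 275.8°.
With cos θ = 0.101, the lit fraction is (1 − 0.101)/2 ≈ 0.450, so 45%.

45%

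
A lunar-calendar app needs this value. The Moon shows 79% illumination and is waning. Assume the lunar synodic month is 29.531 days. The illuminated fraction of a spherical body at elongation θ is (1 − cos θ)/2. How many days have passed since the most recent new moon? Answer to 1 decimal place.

19.2 days

cos θ = 1 − 2f = -0.580, giving a principal value of 125.5°.
Waning ⇒ past full, so θ = 360° − 125.5° = 234.5°.
That fraction of the synodic month is 234.5/360 × 29.531 d ≈ 19.24 d.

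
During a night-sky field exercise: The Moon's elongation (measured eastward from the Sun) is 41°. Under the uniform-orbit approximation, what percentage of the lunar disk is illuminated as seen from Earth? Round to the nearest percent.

cos 41° = 0.755, so f = (1 − 0.755)/2 = 0.123, i.e. 12%.

12%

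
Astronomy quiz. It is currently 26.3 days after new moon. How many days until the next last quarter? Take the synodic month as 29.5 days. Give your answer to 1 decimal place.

Last quarter is 0.75 of the way through the cycle: age 0.75 × 29.5 = 22.125 d.
This lunation's last quarter (22.125 d) has passed, so add one period: 51.625 − 26.3 = 25.325 days.

25.3 days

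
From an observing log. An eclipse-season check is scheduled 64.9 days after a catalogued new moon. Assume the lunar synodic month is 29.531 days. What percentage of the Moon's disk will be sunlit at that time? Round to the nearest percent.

34%

64.9 d spans 2 complete synodic months (2 × 29.531 = 59.06 d) plus 5.84 d.
Elongation θ = 360° × 5.84/29.531 ≈ 71.2°.
Illuminated fraction = (1 − cos 71.2°)/2 = (1 − 0.323)/2 ≈ 0.339, so 34%.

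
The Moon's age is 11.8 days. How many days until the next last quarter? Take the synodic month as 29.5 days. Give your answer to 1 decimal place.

10.3 days

Last quarter is 0.75 of the way through the cycle: age 0.75 × 29.5 = 22.125 d.
So 10.325 days remain (22.125 − 11.8).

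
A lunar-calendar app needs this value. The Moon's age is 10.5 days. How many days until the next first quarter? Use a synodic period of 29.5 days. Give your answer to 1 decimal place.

26.4 days

First quarter is 0.25 of the way through the cycle: age 0.25 × 29.5 = 7.375 d.
This lunation's first quarter (7.375 d) has passed, so add one period: 36.875 − 10.5 = 26.375 days.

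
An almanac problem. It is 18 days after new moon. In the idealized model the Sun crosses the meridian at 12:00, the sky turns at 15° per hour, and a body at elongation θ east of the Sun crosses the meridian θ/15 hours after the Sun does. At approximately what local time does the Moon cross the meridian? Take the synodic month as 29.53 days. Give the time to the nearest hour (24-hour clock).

03:00

Phase angle: θ = 360°·(18 d)/(29.53 d) = 219.4°.
Delay after the Sun = 219.4° / (15°/h) ≈ 14.63 h.
12:00 + 14.63 h ≈ 02:38 → 03:00 to the nearest hour.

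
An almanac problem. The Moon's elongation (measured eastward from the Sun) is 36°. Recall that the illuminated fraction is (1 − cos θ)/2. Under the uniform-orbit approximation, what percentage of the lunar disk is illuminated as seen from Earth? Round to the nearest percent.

Half-versine of 36°: (1 − 0.809)/2 = 0.095, i.e. 10%.

10%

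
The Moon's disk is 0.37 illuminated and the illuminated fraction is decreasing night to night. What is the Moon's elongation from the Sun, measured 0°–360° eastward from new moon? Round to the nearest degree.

285°

From f = (1 − cos θ)/2: cos θ = 1 − 2×0.37 = 0.260; arccos → 74.9°.
Waning ⇒ past full, so θ = 360° − 74.9° = 285.1°.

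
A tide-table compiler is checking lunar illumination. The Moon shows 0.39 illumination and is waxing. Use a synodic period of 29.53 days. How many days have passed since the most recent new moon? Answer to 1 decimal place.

cos θ = 1 − 2f = 0.220, giving a principal value of 77.3°.
Before full moon the principal value applies: θ = 77.3°.
At 360°/29.53 d per day, 77.3° corresponds to 6.34 days.

6.3 days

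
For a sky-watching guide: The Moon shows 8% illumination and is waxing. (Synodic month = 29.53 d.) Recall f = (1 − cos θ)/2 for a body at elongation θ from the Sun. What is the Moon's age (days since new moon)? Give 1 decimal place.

From f = (1 − cos θ)/2: cos θ = 1 − 2×0.08 = 0.840; arccos → 32.9°.
Waxing ⇒ before full, so θ = 32.9°.
That fraction of the synodic month is 32.9/360 × 29.53 d ≈ 2.70 d.

2.7 days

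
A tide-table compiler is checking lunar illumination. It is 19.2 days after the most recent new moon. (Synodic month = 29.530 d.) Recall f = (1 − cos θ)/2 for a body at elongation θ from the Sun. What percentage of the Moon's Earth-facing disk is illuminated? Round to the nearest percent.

Elongation θ = 360° × 19.2/29.530 ≈ 234.1°.
Illuminated fraction = (1 − cos 234.1°)/2 = (1 − (-0.587))/2 ≈ 0.793, so 79%.

79%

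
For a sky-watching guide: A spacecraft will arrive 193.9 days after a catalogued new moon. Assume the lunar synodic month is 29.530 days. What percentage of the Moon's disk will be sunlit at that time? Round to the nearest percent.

Reduce mod P: 193.9 − 6×29.530 = 16.72 d into the current lunation.
The Moon has covered 16.72/29.530 of its cycle, so θ ≈ 360° × 16.72/29.530 = 203.8°.
cos 203.8° = (-0.915), so f = (1 − (-0.915))/2 = 0.957, so 96%.

96%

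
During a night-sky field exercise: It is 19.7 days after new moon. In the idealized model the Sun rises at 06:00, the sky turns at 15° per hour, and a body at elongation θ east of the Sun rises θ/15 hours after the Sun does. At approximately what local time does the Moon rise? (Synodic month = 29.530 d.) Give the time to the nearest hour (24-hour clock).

The Moon has covered 19.7/29.530 of its cycle, so θ ≈ 360° × 19.7/29.530 = 240.2°.
Delay after the Sun = 240.2° / (15°/h) ≈ 16.01 h.
06:00 + 16.01 h ≈ 22:01 → 22:00 to the nearest hour.

22:00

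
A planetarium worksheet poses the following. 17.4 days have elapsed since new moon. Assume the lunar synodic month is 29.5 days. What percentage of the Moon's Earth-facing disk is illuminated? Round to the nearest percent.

92%

Elongation θ = 360° × 17.4/29.5 ≈ 212.3°.
cos 212.3° = (-0.845), so f = (1 − (-0.845))/2 = 0.922, so 92%.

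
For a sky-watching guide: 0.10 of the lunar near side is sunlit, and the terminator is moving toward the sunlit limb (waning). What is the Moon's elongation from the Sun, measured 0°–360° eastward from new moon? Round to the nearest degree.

Invert f = (1 − cos θ)/2 to get cos θ = 1 − 2(0.10) = 0.800, hence θ₀ = arccos 0.800 = 36.9°.
Waning ⇒ past full, so θ = 360° − 36.9° = 323.1°.

323°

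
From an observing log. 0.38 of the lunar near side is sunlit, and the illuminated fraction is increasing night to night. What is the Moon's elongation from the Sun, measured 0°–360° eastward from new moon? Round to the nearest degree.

76°

Invert f = (1 − cos θ)/2 to get cos θ = 1 − 2(0.38) = 0.240, hence θ₀ = arccos 0.240 = 76.1°.
Before full moon the principal value applies: θ = 76.1°.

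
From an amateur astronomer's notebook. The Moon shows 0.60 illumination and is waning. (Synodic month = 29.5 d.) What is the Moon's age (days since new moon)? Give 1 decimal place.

21.2 days

cos θ = 1 − 2f = -0.200, giving a principal value of 101.5°.
Waning ⇒ past full, so θ = 360° − 101.5° = 258.5°.
Age = 29.5 × 258.5°/360° ≈ 21.18 days.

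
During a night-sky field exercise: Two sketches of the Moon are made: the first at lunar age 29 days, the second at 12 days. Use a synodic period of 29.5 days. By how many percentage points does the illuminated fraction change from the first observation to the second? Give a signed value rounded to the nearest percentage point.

First observation: θ = 360°·29/29.5 = 353.9°, so f = 0.003.
Second observation: θ = 146.4°, f = 0.917.
Δf = 0.917 − 0.003 = +0.914, i.e. +91 pp.

+91 pp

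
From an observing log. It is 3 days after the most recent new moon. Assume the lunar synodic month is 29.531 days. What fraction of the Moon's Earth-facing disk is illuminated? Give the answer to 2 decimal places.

Elongation θ = 360° × 3/29.531 ≈ 36.6°.
cos 36.6° = 0.803, so f = (1 − 0.803)/2 = 0.098.

0.10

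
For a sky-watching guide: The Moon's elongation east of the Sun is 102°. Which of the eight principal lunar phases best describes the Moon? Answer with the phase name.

first quarter

The first quarter sector spans roughly 68°–112°; 102° falls inside it.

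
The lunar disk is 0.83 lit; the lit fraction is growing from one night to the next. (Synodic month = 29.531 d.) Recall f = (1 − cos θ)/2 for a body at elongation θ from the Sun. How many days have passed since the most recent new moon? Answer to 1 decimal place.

10.8 days

cos θ = 1 − 2f = -0.660, giving a principal value of 131.3°.
The Moon is waxing (0°–180°), so θ = 131.3° directly.
At 360°/29.531 d per day, 131.3° corresponds to 10.77 days.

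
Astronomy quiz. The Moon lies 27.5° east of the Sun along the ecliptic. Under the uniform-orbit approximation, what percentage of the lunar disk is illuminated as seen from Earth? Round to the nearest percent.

6%

f = (1 − cos 27.5°)/2 = (1 − 0.887)/2 ≈ 0.056, i.e. 6%.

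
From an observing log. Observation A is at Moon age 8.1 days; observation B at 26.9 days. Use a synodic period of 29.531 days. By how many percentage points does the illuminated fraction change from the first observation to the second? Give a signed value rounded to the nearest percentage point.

θ₁ = 360° × 8.1/29.531 = 98.7°, f₁ = (1 − cos θ₁)/2 = 0.576.
θ₂ = 360° × 26.9/29.531 = 327.9°, f₂ = (1 − cos θ₂)/2 = 0.076.
Change = f₂ − f₁ = -0.500 → -50 percentage points.

-50 pp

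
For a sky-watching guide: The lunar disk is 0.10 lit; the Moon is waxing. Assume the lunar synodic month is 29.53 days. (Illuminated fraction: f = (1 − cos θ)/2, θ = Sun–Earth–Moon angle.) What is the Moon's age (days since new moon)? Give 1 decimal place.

Invert f = (1 − cos θ)/2 to get cos θ = 1 − 2(0.10) = 0.800, hence θ₀ = arccos 0.800 = 36.9°.
The Moon is waxing (0°–180°), so θ = 36.9° directly.
Age = 29.53 × 36.9°/360° ≈ 3.02 days.

3.0 days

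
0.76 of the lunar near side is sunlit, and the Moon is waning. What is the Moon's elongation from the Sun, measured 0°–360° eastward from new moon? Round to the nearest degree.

Invert f = (1 − cos θ)/2 to get cos θ = 1 − 2(0.76) = -0.520, hence θ₀ = arccos -0.520 = 121.3°.
Since the Moon is past full (waning), take the reflex angle: θ = 360° − 121.3° = 238.7°.

239°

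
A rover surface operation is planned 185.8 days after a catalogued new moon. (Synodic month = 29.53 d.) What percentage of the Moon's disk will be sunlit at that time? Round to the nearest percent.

185.8 d spans 6 complete synodic months (6 × 29.53 = 177.18 d) plus 8.62 d.
Phase angle: θ = 360°·(8.62 d)/(29.53 d) = 105.1°.
With cos θ = (-0.260), the lit fraction is (1 − (-0.260))/2 ≈ 0.630, so 63%.

63%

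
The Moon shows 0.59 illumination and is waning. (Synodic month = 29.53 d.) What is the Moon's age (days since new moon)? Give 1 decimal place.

21.3 days

From f = (1 − cos θ)/2: cos θ = 1 − 2×0.59 = -0.180; arccos → 100.4°.
Waning ⇒ past full, so θ = 360° − 100.4° = 259.6°.
Age = 29.53 × 259.6°/360° ≈ 21.30 days.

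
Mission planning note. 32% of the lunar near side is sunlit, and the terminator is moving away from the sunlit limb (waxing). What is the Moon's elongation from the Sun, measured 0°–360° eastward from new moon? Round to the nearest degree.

From f = (1 − cos θ)/2: cos θ = 1 − 2×0.32 = 0.360; arccos → 68.9°.
The Moon is waxing (0°–180°), so θ = 68.9° directly.

69°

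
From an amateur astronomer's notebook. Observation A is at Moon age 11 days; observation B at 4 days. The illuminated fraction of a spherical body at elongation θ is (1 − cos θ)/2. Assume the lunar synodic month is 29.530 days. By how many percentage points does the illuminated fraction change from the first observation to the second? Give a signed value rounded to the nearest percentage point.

-68 percentage points

θ₁ = 360° × 11/29.530 = 134.1°, f₁ = (1 − cos θ₁)/2 = 0.848.
θ₂ = 360° × 4/29.530 = 48.8°, f₂ = (1 − cos θ₂)/2 = 0.170.
Change = f₂ − f₁ = -0.678 → -68 percentage points.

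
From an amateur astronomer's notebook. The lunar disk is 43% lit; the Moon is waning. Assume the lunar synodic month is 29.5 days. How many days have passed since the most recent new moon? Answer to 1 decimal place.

22.8 days

Invert f = (1 − cos θ)/2 to get cos θ = 1 − 2(0.43) = 0.140, hence θ₀ = arccos 0.140 = 82.0°.
Waning ⇒ past full, so θ = 360° − 82.0° = 278.0°.
That fraction of the synodic month is 278.0/360 × 29.5 d ≈ 22.78 d.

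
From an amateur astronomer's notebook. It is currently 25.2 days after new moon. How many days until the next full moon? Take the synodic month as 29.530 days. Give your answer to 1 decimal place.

19.1 days

Full moon is 0.5 of the way through the cycle: age 0.5 × 29.530 = 14.765 d.
Already past this cycle's full moon; the next is at 14.765 + 29.530 = 44.295 d, so 44.295 − 25.2 = 19.095 days.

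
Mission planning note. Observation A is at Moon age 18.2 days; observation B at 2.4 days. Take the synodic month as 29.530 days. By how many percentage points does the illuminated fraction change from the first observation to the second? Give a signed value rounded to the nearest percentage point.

-81 pp

First observation: θ = 360°·18.2/29.530 = 221.9°, so f = 0.872.
Second observation: θ = 29.3°, f = 0.064.
Δf = 0.064 − 0.872 = -0.809, i.e. -81 pp.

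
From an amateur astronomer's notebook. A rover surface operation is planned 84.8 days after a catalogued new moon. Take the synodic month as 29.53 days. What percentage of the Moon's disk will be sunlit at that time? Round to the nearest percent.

15%

84.8/29.53 = 2.872 lunations, so 2 complete cycles and 25.74 d into the next.
Elongation θ = 360° × 25.74/29.53 ≈ 313.8°.
With cos θ = 0.692, the lit fraction is (1 − 0.692)/2 ≈ 0.154, so 15%.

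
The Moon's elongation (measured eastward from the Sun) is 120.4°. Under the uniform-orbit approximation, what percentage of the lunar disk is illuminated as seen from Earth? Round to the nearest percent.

75%

Half-versine of 120.4°: (1 − (-0.506))/2 = 0.753, i.e. 75%.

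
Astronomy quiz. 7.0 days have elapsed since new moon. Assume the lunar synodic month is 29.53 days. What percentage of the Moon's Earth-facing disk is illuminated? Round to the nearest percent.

46%

The Moon has covered 7.0/29.53 of its cycle, so θ ≈ 360° × 7.0/29.53 = 85.3°.
cos 85.3° = 0.081, so f = (1 − 0.081)/2 = 0.459, so 46%.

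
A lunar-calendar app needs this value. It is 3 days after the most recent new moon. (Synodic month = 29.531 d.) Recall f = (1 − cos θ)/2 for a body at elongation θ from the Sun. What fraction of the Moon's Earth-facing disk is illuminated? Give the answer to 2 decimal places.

0.10

Elongation θ = 360° × 3/29.531 ≈ 36.6°.
cos 36.6° = 0.803, so f = (1 − 0.803)/2 = 0.098.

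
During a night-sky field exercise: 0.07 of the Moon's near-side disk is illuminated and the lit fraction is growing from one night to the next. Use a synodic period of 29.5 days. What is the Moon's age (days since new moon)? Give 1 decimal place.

From f = (1 − cos θ)/2: cos θ = 1 − 2×0.07 = 0.860; arccos → 30.7°.
The Moon is waxing (0°–180°), so θ = 30.7° directly.
At 360°/29.5 d per day, 30.7° corresponds to 2.51 days.

2.5 days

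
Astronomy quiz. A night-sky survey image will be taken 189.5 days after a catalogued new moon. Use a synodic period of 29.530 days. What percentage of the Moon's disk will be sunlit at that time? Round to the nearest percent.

189.5/29.530 = 6.417 lunations, so 6 complete cycles and 12.32 d into the next.
Phase angle: θ = 360°·(12.32 d)/(29.530 d) = 150.2°.
cos 150.2° = (-0.868), so f = (1 − (-0.868))/2 = 0.934, so 93%.

93%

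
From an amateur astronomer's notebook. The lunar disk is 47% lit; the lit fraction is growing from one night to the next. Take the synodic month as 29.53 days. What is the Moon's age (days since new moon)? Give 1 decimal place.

7.1 days

cos θ = 1 − 2f = 0.060, giving a principal value of 86.6°.
Before full moon the principal value applies: θ = 86.6°.
At 360°/29.53 d per day, 86.6° corresponds to 7.10 days.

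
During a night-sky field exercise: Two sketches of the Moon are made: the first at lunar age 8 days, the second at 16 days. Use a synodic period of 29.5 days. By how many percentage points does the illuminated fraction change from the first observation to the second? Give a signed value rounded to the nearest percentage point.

θ₁ = 360° × 8/29.5 = 97.6°, f₁ = (1 − cos θ₁)/2 = 0.566.
θ₂ = 360° × 16/29.5 = 195.3°, f₂ = (1 − cos θ₂)/2 = 0.982.
Change = f₂ − f₁ = +0.416 → +42 percentage points.

+42 percentage points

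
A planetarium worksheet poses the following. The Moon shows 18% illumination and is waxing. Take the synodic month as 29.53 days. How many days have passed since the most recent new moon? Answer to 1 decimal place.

cos θ = 1 − 2f = 0.640, giving a principal value of 50.2°.
Before full moon the principal value applies: θ = 50.2°.
Age = 29.53 × 50.2°/360° ≈ 4.12 days.

4.1 days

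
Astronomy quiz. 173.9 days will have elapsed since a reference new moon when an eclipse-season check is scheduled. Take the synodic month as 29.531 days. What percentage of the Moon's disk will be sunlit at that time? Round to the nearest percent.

173.9/29.531 = 5.889 lunations, so 5 complete cycles and 26.25 d into the next.
Elongation θ = 360° × 26.25/29.531 ≈ 319.9°.
With cos θ = 0.765, the lit fraction is (1 − 0.765)/2 ≈ 0.117, so 12%.

12%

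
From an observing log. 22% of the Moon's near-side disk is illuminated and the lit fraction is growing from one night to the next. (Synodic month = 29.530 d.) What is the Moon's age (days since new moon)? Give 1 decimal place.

Invert f = (1 − cos θ)/2 to get cos θ = 1 − 2(0.22) = 0.560, hence θ₀ = arccos 0.560 = 55.9°.
Before full moon the principal value applies: θ = 55.9°.
That fraction of the synodic month is 55.9/360 × 29.530 d ≈ 4.59 d.

4.6 days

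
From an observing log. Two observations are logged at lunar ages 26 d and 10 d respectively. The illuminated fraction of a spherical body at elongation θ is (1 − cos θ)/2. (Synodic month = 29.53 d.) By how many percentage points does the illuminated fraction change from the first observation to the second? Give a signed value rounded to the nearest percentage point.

+63 percentage points

First observation: θ = 360°·26/29.53 = 317.0°, so f = 0.135.
Second observation: θ = 121.9°, f = 0.764.
Δf = 0.764 − 0.135 = +0.630, i.e. +63 pp.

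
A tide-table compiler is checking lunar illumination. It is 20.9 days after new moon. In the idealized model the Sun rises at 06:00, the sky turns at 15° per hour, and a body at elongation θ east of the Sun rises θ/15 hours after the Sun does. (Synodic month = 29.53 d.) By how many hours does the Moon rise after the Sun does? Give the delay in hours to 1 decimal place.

The Moon has covered 20.9/29.53 of its cycle, so θ ≈ 360° × 20.9/29.53 = 254.8°.
The Moon trails the Sun by θ/15 = 254.8/15 ≈ 16.99 hours.
So the Moon rises 16.99 h after the Sun.

17.0 h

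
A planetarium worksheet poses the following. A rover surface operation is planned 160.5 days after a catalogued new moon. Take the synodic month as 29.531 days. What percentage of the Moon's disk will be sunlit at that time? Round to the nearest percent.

96%

Reduce mod P: 160.5 − 5×29.531 = 12.84 d into the current lunation.
The Moon has covered 12.84/29.531 of its cycle, so θ ≈ 360° × 12.84/29.531 = 156.6°.
With cos θ = (-0.918), the lit fraction is (1 − (-0.918))/2 ≈ 0.959, so 96%.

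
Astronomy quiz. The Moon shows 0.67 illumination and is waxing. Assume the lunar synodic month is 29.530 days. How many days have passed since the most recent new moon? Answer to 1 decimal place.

From f = (1 − cos θ)/2: cos θ = 1 − 2×0.67 = -0.340; arccos → 109.9°.
Waxing ⇒ before full, so θ = 109.9°.
At 360°/29.530 d per day, 109.9° corresponds to 9.01 days.

9.0 days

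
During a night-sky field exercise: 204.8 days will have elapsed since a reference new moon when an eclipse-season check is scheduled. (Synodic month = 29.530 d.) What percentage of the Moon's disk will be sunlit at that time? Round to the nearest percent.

204.8/29.530 = 6.935 lunations, so 6 complete cycles and 27.62 d into the next.
Phase angle: θ = 360°·(27.62 d)/(29.530 d) = 336.7°.
cos 336.7° = 0.919, so f = (1 − 0.919)/2 = 0.041, so 4%.

4%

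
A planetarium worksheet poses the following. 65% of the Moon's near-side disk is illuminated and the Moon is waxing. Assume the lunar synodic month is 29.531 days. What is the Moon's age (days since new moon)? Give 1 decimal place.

8.8 days

From f = (1 − cos θ)/2: cos θ = 1 − 2×0.65 = -0.300; arccos → 107.5°.
Before full moon the principal value applies: θ = 107.5°.
At 360°/29.531 d per day, 107.5° corresponds to 8.81 days.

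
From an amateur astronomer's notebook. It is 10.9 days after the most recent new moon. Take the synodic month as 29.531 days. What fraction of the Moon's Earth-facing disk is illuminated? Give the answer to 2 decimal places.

0.84

Phase angle: θ = 360°·(10.9 d)/(29.531 d) = 132.9°.
cos 132.9° = (-0.680), so f = (1 − (-0.680))/2 = 0.840.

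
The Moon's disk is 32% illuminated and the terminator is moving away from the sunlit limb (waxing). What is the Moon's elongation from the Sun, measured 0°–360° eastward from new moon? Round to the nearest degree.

69°

Invert f = (1 − cos θ)/2 to get cos θ = 1 − 2(0.32) = 0.360, hence θ₀ = arccos 0.360 = 68.9°.
Waxing ⇒ before full, so θ = 68.9°.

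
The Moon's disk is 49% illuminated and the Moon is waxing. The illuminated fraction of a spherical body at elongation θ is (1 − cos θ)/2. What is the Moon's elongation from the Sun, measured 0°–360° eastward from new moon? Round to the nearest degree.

Invert f = (1 − cos θ)/2 to get cos θ = 1 − 2(0.49) = 0.020, hence θ₀ = arccos 0.020 = 88.9°.
Before full moon the principal value applies: θ = 88.9°.

89°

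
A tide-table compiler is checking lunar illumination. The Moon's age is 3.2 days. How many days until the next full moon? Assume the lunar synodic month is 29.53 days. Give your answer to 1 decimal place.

Full moon is 0.5 of the way through the cycle: age 0.5 × 29.53 = 14.765 d.
So 11.565 days remain (14.765 − 3.2).

11.6 days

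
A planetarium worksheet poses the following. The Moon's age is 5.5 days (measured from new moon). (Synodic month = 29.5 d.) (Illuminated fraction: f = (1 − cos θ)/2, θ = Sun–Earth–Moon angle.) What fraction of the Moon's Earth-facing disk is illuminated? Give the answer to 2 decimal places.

Phase angle: θ = 360°·(5.5 d)/(29.5 d) = 67.1°.
With cos θ = 0.389, the lit fraction is (1 − 0.389)/2 ≈ 0.306.

0.31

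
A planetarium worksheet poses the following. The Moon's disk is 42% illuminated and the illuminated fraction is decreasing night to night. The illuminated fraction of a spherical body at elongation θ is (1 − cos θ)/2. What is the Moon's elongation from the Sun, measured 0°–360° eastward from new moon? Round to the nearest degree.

From f = (1 − cos θ)/2: cos θ = 1 − 2×0.42 = 0.160; arccos → 80.8°.
Waning ⇒ past full, so θ = 360° − 80.8° = 279.2°.

279°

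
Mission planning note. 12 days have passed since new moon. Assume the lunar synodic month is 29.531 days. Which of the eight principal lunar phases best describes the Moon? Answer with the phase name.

θ ≈ 360° × 12/29.531 = 146°, which falls in the waxing gibbous sector.

waxing gibbous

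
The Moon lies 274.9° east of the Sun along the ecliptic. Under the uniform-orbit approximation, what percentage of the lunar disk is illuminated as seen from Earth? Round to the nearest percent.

46%

cos 274.9° = 0.085, so f = (1 − 0.085)/2 = 0.457, i.e. 46%.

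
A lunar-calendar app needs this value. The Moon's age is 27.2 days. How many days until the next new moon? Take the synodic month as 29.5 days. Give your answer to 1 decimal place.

2.3 days

The next new moon completes the synodic month: 29.5 − 27.2 = 2.300 days.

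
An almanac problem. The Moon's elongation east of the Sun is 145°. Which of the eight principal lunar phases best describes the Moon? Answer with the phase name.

waxing gibbous

The waxing gibbous sector spans roughly 112°–158°; 145° falls inside it.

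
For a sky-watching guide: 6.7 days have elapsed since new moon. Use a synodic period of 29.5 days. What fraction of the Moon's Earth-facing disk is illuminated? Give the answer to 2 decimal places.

Phase angle: θ = 360°·(6.7 d)/(29.5 d) = 81.8°.
Illuminated fraction = (1 − cos 81.8°)/2 = (1 − 0.143)/2 ≈ 0.428.

0.43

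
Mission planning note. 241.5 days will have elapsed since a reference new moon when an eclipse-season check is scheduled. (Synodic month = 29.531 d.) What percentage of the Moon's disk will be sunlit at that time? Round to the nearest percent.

28%

241.5 d spans 8 complete synodic months (8 × 29.531 = 236.25 d) plus 5.25 d.
Phase angle: θ = 360°·(5.25 d)/(29.531 d) = 64.0°.
Illuminated fraction = (1 − cos 64.0°)/2 = (1 − 0.438)/2 ≈ 0.281, so 28%.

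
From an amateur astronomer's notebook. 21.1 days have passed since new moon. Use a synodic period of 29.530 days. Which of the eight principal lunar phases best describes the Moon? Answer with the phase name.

last quarter

At 21.1/29.530 of the cycle, θ ≈ 257° — the last quarter range.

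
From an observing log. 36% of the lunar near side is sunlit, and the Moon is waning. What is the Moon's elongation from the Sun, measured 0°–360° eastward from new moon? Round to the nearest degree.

286°

cos θ = 1 − 2f = 0.280, giving a principal value of 73.7°.
Waning ⇒ past full, so θ = 360° − 73.7° = 286.3°.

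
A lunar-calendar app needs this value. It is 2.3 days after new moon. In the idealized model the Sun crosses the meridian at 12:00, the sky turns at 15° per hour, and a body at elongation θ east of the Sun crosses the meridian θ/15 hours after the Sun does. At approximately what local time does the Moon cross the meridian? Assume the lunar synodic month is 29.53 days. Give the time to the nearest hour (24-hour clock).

Phase angle: θ = 360°·(2.3 d)/(29.53 d) = 28.0°.
The Moon trails the Sun by θ/15 = 28.0/15 ≈ 1.87 hours.
12:00 + 1.87 h ≈ 13:52 → 14:00 to the nearest hour.

14:00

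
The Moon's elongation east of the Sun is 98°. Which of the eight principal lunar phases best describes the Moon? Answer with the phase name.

98° lies in the first quarter sector of the 8-phase cycle.

first quarter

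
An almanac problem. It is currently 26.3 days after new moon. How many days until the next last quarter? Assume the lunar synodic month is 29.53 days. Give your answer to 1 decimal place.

25.4 days

Last quarter occurs at elongation 270°, i.e. at age 29.53 × 270/360 = 22.148 d.
Already past this cycle's last quarter; the next is at 22.148 + 29.53 = 51.678 d, so 51.678 − 26.3 = 25.378 days.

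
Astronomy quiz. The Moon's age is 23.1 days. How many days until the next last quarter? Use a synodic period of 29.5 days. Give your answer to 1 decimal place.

Last quarter occurs at elongation 270°, i.e. at age 29.5 × 270/360 = 22.125 d.
Already past this cycle's last quarter; the next is at 22.125 + 29.5 = 51.625 d, so 51.625 − 23.1 = 28.525 days.

28.5 days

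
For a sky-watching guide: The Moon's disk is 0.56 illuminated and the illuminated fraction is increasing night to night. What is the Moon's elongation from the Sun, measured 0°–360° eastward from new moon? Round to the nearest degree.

Invert f = (1 − cos θ)/2 to get cos θ = 1 − 2(0.56) = -0.120, hence θ₀ = arccos -0.120 = 96.9°.
Waxing ⇒ before full, so θ = 96.9°.

97°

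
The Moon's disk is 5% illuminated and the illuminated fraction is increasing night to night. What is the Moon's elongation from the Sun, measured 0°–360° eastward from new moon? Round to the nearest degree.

Invert f = (1 − cos θ)/2 to get cos θ = 1 − 2(0.05) = 0.900, hence θ₀ = arccos 0.900 = 25.8°.
The Moon is waxing (0°–180°), so θ = 25.8° directly.

26°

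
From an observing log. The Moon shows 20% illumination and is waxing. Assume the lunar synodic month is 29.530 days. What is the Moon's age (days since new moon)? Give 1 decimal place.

4.4 days

From f = (1 − cos θ)/2: cos θ = 1 − 2×0.20 = 0.600; arccos → 53.1°.
Waxing ⇒ before full, so θ = 53.1°.
Age = 29.530 × 53.1°/360° ≈ 4.36 days.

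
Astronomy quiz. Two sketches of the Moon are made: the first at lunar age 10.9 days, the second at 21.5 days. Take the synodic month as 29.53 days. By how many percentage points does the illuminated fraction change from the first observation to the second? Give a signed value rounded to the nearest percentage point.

-27 pp

θ₁ = 360° × 10.9/29.53 = 132.9°, f₁ = (1 − cos θ₁)/2 = 0.840.
θ₂ = 360° × 21.5/29.53 = 262.1°, f₂ = (1 − cos θ₂)/2 = 0.569.
Change = f₂ − f₁ = -0.272 → -27 percentage points.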